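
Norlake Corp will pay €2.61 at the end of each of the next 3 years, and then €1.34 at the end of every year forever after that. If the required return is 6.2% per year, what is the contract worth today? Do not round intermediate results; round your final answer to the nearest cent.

€25.00

PV of 3-year annuity: €2.61 × [1 − (1+0.062)^−3] / 0.062 = 6.95083
Perpetuity value at year 3: €1.34 / 0.062 = 21.61290
PV of perpetuity: 21.61290 / (1+0.062)^3 = 18.04428
Total PV = 6.95083 + 18.04428 = 24.99511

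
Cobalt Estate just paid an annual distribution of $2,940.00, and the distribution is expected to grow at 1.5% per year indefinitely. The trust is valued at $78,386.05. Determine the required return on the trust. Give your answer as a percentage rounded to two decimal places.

D₁ = $2,940.00 × 1.015 = $2,984.1000
P = D₁/(r − g) ⇒ r = D₁/P + g = $2,984.1000/$78,386.05 + 0.015 = 0.038069 + 0.015 = 0.053069

5.31%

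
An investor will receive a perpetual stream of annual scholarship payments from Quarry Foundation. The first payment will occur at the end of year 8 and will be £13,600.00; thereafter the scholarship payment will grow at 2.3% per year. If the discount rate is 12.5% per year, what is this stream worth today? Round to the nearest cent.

Value at end of year 7: C₁ / (r − g) = £13,600.00 / (0.125 − 0.023) = £133,333.3333
Discount to today: PV = £133,333.3333 / (1 + 0.125)^7 = £133,333.3333 / 2.280697 = £58,461.65

£58461.65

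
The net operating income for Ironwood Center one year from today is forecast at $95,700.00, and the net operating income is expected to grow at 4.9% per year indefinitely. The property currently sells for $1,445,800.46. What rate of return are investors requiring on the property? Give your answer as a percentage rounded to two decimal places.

P = D₁/(r − g) ⇒ r = D₁/P + g = $95,700.0000/$1,445,800.46 + 0.049 = 0.066192 + 0.049 = 0.115192

11.52%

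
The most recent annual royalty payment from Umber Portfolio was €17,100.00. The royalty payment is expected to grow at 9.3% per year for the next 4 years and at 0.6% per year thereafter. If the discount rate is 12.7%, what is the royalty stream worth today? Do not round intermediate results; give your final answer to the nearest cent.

€189169.29

D_1 = 18690.30000
D_2 = 20428.49790
D_3 = 22328.34820
D_4 = 24404.88459
Terminal value at year 4: TV = D_4×(1+g_2)/(r−g_2) = 24551.31390/0.121 = 202903.42062
P_0 = D_1/(1+r)^1 + D_2/(1+r)^2 + D_3/(1+r)^3 + D_4/(1+r)^4 + TV/(1+r)^4
    = 16584.11713 + 16083.79771 + 15598.57222 + 15127.98531 + 125774.81998 = 189169.29235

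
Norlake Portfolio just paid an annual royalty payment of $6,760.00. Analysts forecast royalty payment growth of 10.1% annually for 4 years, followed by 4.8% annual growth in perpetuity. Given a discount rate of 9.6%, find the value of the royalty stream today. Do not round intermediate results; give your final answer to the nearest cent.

$177654.93

D_1 = 7442.76000
D_2 = 8194.47876
D_3 = 9022.12111
D_4 = 9933.35535
Terminal value at year 4: TV = D_4×(1+g_2)/(r−g_2) = 10410.15640/0.048 = 216878.25842
P_0 = D_1/(1+r)^1 + D_2/(1+r)^2 + D_3/(1+r)^3 + D_4/(1+r)^4 + TV/(1+r)^4
    = 6790.83942 + 6821.81952 + 6852.94096 + 6884.20438 + 150305.12894 = 177654.93322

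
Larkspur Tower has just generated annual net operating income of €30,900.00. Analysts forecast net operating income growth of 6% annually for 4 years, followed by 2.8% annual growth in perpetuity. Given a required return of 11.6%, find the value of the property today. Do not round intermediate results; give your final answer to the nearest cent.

D_1 = 32754.00000
D_2 = 34719.24000
D_3 = 36802.39440
D_4 = 39010.53806
Terminal value at year 4: TV = D_4×(1+g_2)/(r−g_2) = 40102.83313/0.088 = 455714.01284
P_0 = D_1/(1+r)^1 + D_2/(1+r)^2 + D_3/(1+r)^3 + D_4/(1+r)^4 + TV/(1+r)^4
    = 29349.46237 + 27876.72949 + 26477.89718 + 25149.25718 + 293789.04980 = 402642.39601

€402642.40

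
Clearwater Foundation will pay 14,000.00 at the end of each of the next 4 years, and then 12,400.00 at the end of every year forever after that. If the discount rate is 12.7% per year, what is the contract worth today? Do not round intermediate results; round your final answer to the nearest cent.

102426.77

PV of 4-year annuity: 14,000.00 × [1 − (1+0.127)^−4] / 0.127 = 41903.50955
Perpetuity value at year 4: 12,400.00 / 0.127 = 97637.79528
PV of perpetuity: 97637.79528 / (1+0.127)^4 = 60523.25824
Total PV = 41903.50955 + 60523.25824 = 102426.76780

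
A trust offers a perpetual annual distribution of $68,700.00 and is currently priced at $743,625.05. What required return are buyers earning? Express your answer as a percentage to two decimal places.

9.24%

P = C/r ⇒ r = C/P = $68,700.00/$743,625.05 = 0.092385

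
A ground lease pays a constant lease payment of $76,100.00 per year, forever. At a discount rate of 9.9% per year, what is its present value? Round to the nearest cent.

$768686.87

Level perpetuity: PV = C / r = $76,100.00 / 0.099 = $768,686.87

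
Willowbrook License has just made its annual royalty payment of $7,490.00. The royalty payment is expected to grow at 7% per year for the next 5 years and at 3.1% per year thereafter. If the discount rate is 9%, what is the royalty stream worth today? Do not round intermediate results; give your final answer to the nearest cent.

D_1 = 8014.30000
D_2 = 8575.30100
D_3 = 9175.57207
D_4 = 9817.86211
D_5 = 10505.11246
Terminal value at year 5: TV = D_5×(1+g_2)/(r−g_2) = 10830.77095/0.059 = 183572.38897
P_0 = D_1/(1+r)^1 + D_2/(1+r)^2 + D_3/(1+r)^3 + D_4/(1+r)^4 + D_5/(1+r)^5 + TV/(1+r)^5
    = 7352.56881 + 7217.65929 + 7085.22517 + 6955.22104 + 6827.60231 + 119309.45725 = 154747.73387

$154747.73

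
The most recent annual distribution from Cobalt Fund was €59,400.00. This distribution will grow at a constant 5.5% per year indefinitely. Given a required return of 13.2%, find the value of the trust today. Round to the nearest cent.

D₁ = D₀ × (1 + g) = €59,400.00 × 1.055 = €62,667.0000
Growing perpetuity: P = D₁ / (r − g) = €62,667.0000 / (0.132 − 0.055) = €813,857.14

€813857.14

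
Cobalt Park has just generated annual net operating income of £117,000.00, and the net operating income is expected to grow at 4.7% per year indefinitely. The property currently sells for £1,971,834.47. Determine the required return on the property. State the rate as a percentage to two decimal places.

D₁ = £117,000.00 × 1.047 = £122,499.0000
P = D₁/(r − g) ⇒ r = D₁/P + g = £122,499.0000/£1,971,834.47 + 0.047 = 0.062124 + 0.047 = 0.109124

10.91%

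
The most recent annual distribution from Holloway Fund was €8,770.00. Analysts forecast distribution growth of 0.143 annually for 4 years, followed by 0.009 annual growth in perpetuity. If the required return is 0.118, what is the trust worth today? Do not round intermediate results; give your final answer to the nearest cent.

€125776.93

D_1 = 10024.11000
D_2 = 11457.55773
D_3 = 13095.98849
D_4 = 14968.71484
Terminal value at year 4: TV = D_4×(1+g_2)/(r−g_2) = 15103.43327/0.109 = 138563.60800
P_0 = D_1/(1+r)^1 + D_2/(1+r)^2 + D_3/(1+r)^3 + D_4/(1+r)^4 + TV/(1+r)^4
    = 8966.10912 + 9166.60351 + 9371.58123 + 9581.14253 + 88691.49368 = 125776.93008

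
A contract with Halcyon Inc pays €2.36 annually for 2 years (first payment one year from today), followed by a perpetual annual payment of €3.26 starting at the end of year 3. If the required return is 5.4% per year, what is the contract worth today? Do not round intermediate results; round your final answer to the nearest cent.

€58.71

PV of 2-year annuity: €2.36 × [1 − (1+0.054)^−2] / 0.054 = 4.36346
Perpetuity value at year 2: €3.26 / 0.054 = 60.37037
PV of perpetuity: 60.37037 / (1+0.054)^2 = 54.34288
Total PV = 4.36346 + 54.34288 = 58.70634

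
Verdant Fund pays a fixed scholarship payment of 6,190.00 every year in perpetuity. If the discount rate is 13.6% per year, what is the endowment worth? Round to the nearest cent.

45514.71

Level perpetuity: PV = C / r = 6,190.00 / 0.136 = 45,514.71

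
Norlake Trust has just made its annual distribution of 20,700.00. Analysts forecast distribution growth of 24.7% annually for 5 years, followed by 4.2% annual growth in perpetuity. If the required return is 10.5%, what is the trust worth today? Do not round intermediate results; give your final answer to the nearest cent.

777572.08

D_1 = 25812.90000
D_2 = 32188.68630
D_3 = 40139.29182
D_4 = 50053.69689
D_5 = 62416.96003
Terminal value at year 5: TV = D_5×(1+g_2)/(r−g_2) = 65038.47235/0.063 = 1032356.70395
P_0 = D_1/(1+r)^1 + D_2/(1+r)^2 + D_3/(1+r)^3 + D_4/(1+r)^4 + D_5/(1+r)^5 + TV/(1+r)^5
    = 23360.09050 + 26362.02068 + 29749.71926 + 33572.76011 + 37887.08765 + 626640.40216 = 777572.08037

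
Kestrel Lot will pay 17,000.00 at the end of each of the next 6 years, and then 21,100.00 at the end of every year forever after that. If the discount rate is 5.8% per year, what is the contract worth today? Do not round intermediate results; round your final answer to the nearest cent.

PV of 6-year annuity: 17,000.00 × [1 − (1+0.058)^−6] / 0.058 = 84122.39120
Perpetuity value at year 6: 21,100.00 / 0.058 = 363793.10345
PV of perpetuity: 363793.10345 / (1+0.058)^6 = 259382.37085
Total PV = 84122.39120 + 259382.37085 = 343504.76204

343504.76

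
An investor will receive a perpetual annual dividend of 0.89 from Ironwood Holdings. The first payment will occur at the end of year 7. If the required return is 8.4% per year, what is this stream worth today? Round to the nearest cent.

6.53

Value at end of year 6: C / r = 0.89 / 0.084 = 10.5952
Discount to today: PV = 10.5952 / (1 + 0.084)^6 = 10.5952 / 1.622466 = 6.53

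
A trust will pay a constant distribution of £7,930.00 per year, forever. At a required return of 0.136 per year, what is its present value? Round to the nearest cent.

Level perpetuity: PV = C / r = £7,930.00 / 0.136 = £58,308.82

£58308.82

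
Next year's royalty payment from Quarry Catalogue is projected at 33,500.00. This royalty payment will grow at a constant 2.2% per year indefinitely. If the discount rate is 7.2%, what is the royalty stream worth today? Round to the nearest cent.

670000.00

Growing perpetuity: P = D₁ / (r − g) = 33,500.0000 / (0.072 − 0.022) = 670,000.00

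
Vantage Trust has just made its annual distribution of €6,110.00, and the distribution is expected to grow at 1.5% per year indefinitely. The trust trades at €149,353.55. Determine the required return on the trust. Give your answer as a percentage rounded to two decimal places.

D₁ = €6,110.00 × 1.015 = €6,201.6500
P = D₁/(r − g) ⇒ r = D₁/P + g = €6,201.6500/€149,353.55 + 0.015 = 0.041523 + 0.015 = 0.056523

5.65%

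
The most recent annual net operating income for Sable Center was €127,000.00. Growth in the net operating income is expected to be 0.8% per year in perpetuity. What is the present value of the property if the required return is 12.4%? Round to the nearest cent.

€1103586.21

D₁ = D₀ × (1 + g) = €127,000.00 × 1.008 = €128,016.0000
Growing perpetuity: P = D₁ / (r − g) = €128,016.0000 / (0.124 − 0.008) = €1,103,586.21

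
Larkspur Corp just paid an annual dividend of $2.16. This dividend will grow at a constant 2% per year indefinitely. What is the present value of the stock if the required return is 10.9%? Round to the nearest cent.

D₁ = D₀ × (1 + g) = $2.16 × 1.02 = $2.2032
Growing perpetuity: P = D₁ / (r − g) = $2.2032 / (0.109 − 0.02) = $24.76

$24.76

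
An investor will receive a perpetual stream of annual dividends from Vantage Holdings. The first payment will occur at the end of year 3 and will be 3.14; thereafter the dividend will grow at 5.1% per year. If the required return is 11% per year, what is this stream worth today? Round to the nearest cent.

Value at end of year 2: C₁ / (r − g) = 3.14 / (0.11 − 0.051) = 53.2203
Discount to today: PV = 53.2203 / (1 + 0.11)^2 = 53.2203 / 1.232100 = 43.19

43.19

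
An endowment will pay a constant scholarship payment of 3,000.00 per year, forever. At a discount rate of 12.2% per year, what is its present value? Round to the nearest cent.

Level perpetuity: PV = C / r = 3,000.00 / 0.122 = 24,590.16

24590.16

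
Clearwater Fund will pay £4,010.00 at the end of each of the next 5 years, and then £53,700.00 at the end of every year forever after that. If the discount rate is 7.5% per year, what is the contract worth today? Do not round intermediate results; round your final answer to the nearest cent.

£514959.98

PV of 5-year annuity: £4,010.00 × [1 − (1+0.075)^−5] / 0.075 = 16223.99846
Perpetuity value at year 5: £53,700.00 / 0.075 = 716000.00000
PV of perpetuity: 716000.00000 / (1+0.075)^5 = 498735.98076
Total PV = 16223.99846 + 498735.98076 = 514959.97922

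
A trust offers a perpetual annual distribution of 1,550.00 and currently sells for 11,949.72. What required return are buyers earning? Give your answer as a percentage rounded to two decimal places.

12.97%

P = C/r ⇒ r = C/P = 1,550.00/11,949.72 = 0.129710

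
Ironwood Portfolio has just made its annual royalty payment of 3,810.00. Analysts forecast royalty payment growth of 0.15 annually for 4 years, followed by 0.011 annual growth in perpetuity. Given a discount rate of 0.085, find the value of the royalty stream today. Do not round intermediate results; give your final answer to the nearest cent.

83356.03

D_1 = 4381.50000
D_2 = 5038.72500
D_3 = 5794.53375
D_4 = 6663.71381
Terminal value at year 4: TV = D_4×(1+g_2)/(r−g_2) = 6737.01466/0.074 = 91040.73871
P_0 = D_1/(1+r)^1 + D_2/(1+r)^2 + D_3/(1+r)^3 + D_4/(1+r)^4 + TV/(1+r)^4
    = 4038.24885 + 4280.17159 + 4536.58740 + 4808.36452 + 65692.65587 = 83356.02824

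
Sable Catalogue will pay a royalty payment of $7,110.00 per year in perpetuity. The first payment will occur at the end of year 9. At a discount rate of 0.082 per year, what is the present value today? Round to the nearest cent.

$46157.01

Value at end of year 8: C / r = $7,110.00 / 0.082 = $86,707.3171
Discount to today: PV = $86,707.3171 / (1 + 0.082)^8 = $86,707.3171 / 1.878530 = $46,157.01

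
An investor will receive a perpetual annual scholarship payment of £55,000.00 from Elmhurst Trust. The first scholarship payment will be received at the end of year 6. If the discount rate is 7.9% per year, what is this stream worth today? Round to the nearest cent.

£476023.48

Value at end of year 5: C / r = £55,000.00 / 0.079 = £696,202.5316
Discount to today: PV = £696,202.5316 / (1 + 0.079)^5 = £696,202.5316 / 1.462538 = £476,023.48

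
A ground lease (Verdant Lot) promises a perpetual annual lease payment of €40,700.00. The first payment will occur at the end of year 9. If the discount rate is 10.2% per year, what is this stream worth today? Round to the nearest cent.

Value at end of year 8: C / r = €40,700.00 / 0.102 = €399,019.6078
Discount to today: PV = €399,019.6078 / (1 + 0.102)^8 = €399,019.6078 / 2.174967 = €183,460.04

€183460.04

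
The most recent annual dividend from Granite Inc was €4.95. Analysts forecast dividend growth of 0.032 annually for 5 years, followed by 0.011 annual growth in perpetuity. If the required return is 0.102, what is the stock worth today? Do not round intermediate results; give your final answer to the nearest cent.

D_1 = 5.10840
D_2 = 5.27187
D_3 = 5.44057
D_4 = 5.61467
D_5 = 5.79434
Terminal value at year 5: TV = D_5×(1+g_2)/(r−g_2) = 5.85807/0.091 = 64.37444
P_0 = D_1/(1+r)^1 + D_2/(1+r)^2 + D_3/(1+r)^3 + D_4/(1+r)^4 + D_5/(1+r)^5 + TV/(1+r)^5
    = 4.63557 + 4.34112 + 4.06536 + 3.80713 + 3.56530 + 39.61006 = 60.02454

€60.02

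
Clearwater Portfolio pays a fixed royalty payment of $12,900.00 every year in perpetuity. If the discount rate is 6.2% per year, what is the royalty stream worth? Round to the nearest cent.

Level perpetuity: PV = C / r = $12,900.00 / 0.062 = $208,064.52

$208064.52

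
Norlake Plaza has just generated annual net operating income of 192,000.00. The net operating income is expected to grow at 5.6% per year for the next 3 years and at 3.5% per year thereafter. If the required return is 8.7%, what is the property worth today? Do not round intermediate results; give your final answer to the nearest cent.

4047582.98

D_1 = 202752.00000
D_2 = 214106.11200
D_3 = 226096.05427
Terminal value at year 3: TV = D_3×(1+g_2)/(r−g_2) = 234009.41617/0.052 = 4500181.08022
P_0 = D_1/(1+r)^1 + D_2/(1+r)^2 + D_3/(1+r)^3 + TV/(1+r)^3
    = 186524.37902 + 181204.91651 + 176037.15900 + 3503816.53019 = 4047582.98474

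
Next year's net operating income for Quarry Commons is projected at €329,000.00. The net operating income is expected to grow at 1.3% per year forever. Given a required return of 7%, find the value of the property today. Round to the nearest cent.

Growing perpetuity: P = D₁ / (r − g) = €329,000.0000 / (0.07 − 0.013) = €5,771,929.82

€5771929.82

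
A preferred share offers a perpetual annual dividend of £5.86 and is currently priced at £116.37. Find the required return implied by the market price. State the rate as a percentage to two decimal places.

P = C/r ⇒ r = C/P = £5.86/£116.37 = 0.050357

5.04%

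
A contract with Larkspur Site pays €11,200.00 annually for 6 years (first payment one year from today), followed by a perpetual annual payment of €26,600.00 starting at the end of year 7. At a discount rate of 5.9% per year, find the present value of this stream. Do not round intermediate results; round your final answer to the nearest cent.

€374882.15

PV of 6-year annuity: €11,200.00 × [1 − (1+0.059)^−6] / 0.059 = 55247.49440
Perpetuity value at year 6: €26,600.00 / 0.059 = 450847.45763
PV of perpetuity: 450847.45763 / (1+0.059)^6 = 319634.65843
Total PV = 55247.49440 + 319634.65843 = 374882.15283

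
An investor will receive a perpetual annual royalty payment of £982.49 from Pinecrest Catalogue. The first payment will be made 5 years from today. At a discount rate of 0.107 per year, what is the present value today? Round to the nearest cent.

Value at end of year 4: C / r = £982.49 / 0.107 = £9,182.1495
Discount to today: PV = £9,182.1495 / (1 + 0.107)^4 = £9,182.1495 / 1.501725 = £6,114.40

£6114.40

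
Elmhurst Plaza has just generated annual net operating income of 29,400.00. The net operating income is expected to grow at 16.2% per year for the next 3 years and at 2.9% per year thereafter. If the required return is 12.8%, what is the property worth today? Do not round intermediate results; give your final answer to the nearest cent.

D_1 = 34162.80000
D_2 = 39697.17360
D_3 = 46128.11572
Terminal value at year 3: TV = D_3×(1+g_2)/(r−g_2) = 47465.83108/0.099 = 479452.83918
P_0 = D_1/(1+r)^1 + D_2/(1+r)^2 + D_3/(1+r)^3 + TV/(1+r)^3
    = 30286.17021 + 31199.05123 + 32139.44816 + 334055.47637 = 427680.14598

427680.15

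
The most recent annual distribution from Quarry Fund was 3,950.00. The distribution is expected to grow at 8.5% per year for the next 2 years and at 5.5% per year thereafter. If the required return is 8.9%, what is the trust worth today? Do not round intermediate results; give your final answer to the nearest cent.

129523.96

D_1 = 4285.75000
D_2 = 4650.03875
Terminal value at year 2: TV = D_2×(1+g_2)/(r−g_2) = 4905.79088/0.034 = 144287.96710
P_0 = D_1/(1+r)^1 + D_2/(1+r)^2 + TV/(1+r)^2
    = 3935.49128 + 3921.03584 + 121667.43577 = 129523.96289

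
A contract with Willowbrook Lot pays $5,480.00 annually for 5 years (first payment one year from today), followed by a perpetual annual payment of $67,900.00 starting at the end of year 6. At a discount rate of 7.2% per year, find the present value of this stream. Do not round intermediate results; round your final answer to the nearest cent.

PV of 5-year annuity: $5,480.00 × [1 − (1+0.072)^−5] / 0.072 = 22349.26972
Perpetuity value at year 5: $67,900.00 / 0.072 = 943055.55556
PV of perpetuity: 943055.55556 / (1+0.072)^5 = 666136.68438
Total PV = 22349.26972 + 666136.68438 = 688485.95410

$688485.95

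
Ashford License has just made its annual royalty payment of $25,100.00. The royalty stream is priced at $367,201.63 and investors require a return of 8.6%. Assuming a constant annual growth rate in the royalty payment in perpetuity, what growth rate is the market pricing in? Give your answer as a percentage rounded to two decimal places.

P = D₀(1+g)/(r−g) ⇒ P(r−g) = D₀(1+g) ⇒ g(P+D₀) = P·r − D₀
g = (P·r − D₀)/(P + D₀) = ($367,201.63×0.086 − $25,100.00) / ($367,201.63 + $25,100.00) = 0.016516

1.65%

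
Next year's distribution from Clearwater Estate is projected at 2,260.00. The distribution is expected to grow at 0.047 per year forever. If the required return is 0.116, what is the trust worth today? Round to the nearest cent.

32753.62

Growing perpetuity: P = D₁ / (r − g) = 2,260.0000 / (0.116 − 0.047) = 32,753.62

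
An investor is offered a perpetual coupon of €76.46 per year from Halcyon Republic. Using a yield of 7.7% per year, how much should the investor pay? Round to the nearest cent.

€992.99

Level perpetuity: PV = C / r = €76.46 / 0.077 = €992.99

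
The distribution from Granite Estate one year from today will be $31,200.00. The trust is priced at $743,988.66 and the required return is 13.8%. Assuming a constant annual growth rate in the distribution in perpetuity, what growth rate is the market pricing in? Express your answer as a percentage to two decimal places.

P = D₁/(r−g) ⇒ g = r − D₁/P = 0.138 − $31,200.00/$743,988.66 = 0.096064

9.61%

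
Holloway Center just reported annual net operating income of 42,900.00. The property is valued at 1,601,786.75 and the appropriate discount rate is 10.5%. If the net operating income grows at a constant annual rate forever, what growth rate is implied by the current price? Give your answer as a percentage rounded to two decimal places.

7.62%

P = D₀(1+g)/(r−g) ⇒ P(r−g) = D₀(1+g) ⇒ g(P+D₀) = P·r − D₀
g = (P·r − D₀)/(P + D₀) = (1,601,786.75×0.105 − 42,900.00) / (1,601,786.75 + 42,900.00) = 0.076177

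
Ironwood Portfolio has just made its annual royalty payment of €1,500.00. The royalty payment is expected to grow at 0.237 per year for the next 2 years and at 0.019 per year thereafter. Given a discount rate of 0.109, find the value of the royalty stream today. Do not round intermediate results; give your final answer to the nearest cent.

D_1 = 1855.50000
D_2 = 2295.25350
Terminal value at year 2: TV = D_2×(1+g_2)/(r−g_2) = 2338.86332/0.09 = 25987.37018
P_0 = D_1/(1+r)^1 + D_2/(1+r)^2 + TV/(1+r)^2
    = 1673.12894 + 1866.24031 + 21129.98752 = 24669.35678

€24669.36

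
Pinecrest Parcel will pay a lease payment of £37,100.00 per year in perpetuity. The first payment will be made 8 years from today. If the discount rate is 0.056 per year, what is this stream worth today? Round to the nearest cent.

Value at end of year 7: C / r = £37,100.00 / 0.056 = £662,500.0000
Discount to today: PV = £662,500.0000 / (1 + 0.056)^7 = £662,500.0000 / 1.464359 = £452,416.52

£452416.52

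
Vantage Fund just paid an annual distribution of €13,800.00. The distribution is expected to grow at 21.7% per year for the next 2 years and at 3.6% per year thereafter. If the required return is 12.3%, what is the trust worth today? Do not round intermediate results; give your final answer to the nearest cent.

€224154.91

D_1 = 16794.60000
D_2 = 20439.02820
Terminal value at year 2: TV = D_2×(1+g_2)/(r−g_2) = 21174.83322/0.087 = 243388.88753
P_0 = D_1/(1+r)^1 + D_2/(1+r)^2 + TV/(1+r)^2
    = 14955.12021 + 16206.92903 + 192992.85603 = 224154.90527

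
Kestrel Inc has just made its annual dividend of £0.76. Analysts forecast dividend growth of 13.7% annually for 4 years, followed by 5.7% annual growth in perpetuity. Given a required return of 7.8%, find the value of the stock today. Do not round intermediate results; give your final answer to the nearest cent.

D_1 = 0.86412
D_2 = 0.98250
D_3 = 1.11711
D_4 = 1.27015
Terminal value at year 4: TV = D_4×(1+g_2)/(r−g_2) = 1.34255/0.021 = 63.93095
P_0 = D_1/(1+r)^1 + D_2/(1+r)^2 + D_3/(1+r)^3 + D_4/(1+r)^4 + TV/(1+r)^4
    = 0.80160 + 0.84547 + 0.89174 + 0.94055 + 47.34086 = 50.82021

£50.82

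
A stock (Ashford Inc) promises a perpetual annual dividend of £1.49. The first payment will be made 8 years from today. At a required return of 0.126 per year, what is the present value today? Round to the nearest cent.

£5.15

Value at end of year 7: C / r = £1.49 / 0.126 = £11.8254
Discount to today: PV = £11.8254 / (1 + 0.126)^7 = £11.8254 / 2.294926 = £5.15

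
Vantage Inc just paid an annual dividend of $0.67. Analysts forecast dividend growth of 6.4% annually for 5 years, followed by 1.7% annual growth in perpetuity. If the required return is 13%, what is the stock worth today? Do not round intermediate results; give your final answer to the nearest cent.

$7.27

D_1 = 0.71288
D_2 = 0.75850
D_3 = 0.80705
D_4 = 0.85870
D_5 = 0.91366
Terminal value at year 5: TV = D_5×(1+g_2)/(r−g_2) = 0.92919/0.113 = 8.22291
P_0 = D_1/(1+r)^1 + D_2/(1+r)^2 + D_3/(1+r)^3 + D_4/(1+r)^4 + D_5/(1+r)^5 + TV/(1+r)^5
    = 0.63087 + 0.59402 + 0.55933 + 0.52666 + 0.49590 + 4.46307 = 7.26983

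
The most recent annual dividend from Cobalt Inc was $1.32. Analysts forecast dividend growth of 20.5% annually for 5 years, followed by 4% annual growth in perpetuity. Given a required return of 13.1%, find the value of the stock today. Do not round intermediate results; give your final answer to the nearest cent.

D_1 = 1.59060
D_2 = 1.91667
D_3 = 2.30959
D_4 = 2.78306
D_5 = 3.35358
Terminal value at year 5: TV = D_5×(1+g_2)/(r−g_2) = 3.48773/0.091 = 38.32667
P_0 = D_1/(1+r)^1 + D_2/(1+r)^2 + D_3/(1+r)^3 + D_4/(1+r)^4 + D_5/(1+r)^5 + TV/(1+r)^5
    = 1.40637 + 1.49838 + 1.59642 + 1.70087 + 1.81216 + 20.71038 = 28.72458

$28.72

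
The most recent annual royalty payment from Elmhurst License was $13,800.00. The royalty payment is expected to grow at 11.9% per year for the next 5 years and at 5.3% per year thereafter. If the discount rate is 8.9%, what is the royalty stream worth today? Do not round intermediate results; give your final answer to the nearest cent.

$537314.36

D_1 = 15442.20000
D_2 = 17279.82180
D_3 = 19336.12059
D_4 = 21637.11894
D_5 = 24211.93610
Terminal value at year 5: TV = D_5×(1+g_2)/(r−g_2) = 25495.16871/0.036 = 708199.13091
P_0 = D_1/(1+r)^1 + D_2/(1+r)^2 + D_3/(1+r)^3 + D_4/(1+r)^4 + D_5/(1+r)^5 + TV/(1+r)^5
    = 14180.16529 + 14570.80345 + 14972.20300 + 15384.66038 + 15808.48022 + 462398.04654 = 537314.35888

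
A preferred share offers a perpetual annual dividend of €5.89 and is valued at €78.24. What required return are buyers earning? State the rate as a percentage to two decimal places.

7.53%

P = C/r ⇒ r = C/P = €5.89/€78.24 = 0.075281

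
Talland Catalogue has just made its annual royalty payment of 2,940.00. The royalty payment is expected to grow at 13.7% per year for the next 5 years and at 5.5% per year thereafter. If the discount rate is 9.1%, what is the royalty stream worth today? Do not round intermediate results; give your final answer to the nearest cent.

122586.77

D_1 = 3342.78000
D_2 = 3800.74086
D_3 = 4321.44236
D_4 = 4913.47996
D_5 = 5586.62672
Terminal value at year 5: TV = D_5×(1+g_2)/(r−g_2) = 5893.89118/0.036 = 163719.19958
P_0 = D_1/(1+r)^1 + D_2/(1+r)^2 + D_3/(1+r)^3 + D_4/(1+r)^4 + D_5/(1+r)^5 + TV/(1+r)^5
    = 3063.95967 + 3193.14587 + 3327.77897 + 3468.08862 + 3614.31417 + 105919.48483 = 122586.77213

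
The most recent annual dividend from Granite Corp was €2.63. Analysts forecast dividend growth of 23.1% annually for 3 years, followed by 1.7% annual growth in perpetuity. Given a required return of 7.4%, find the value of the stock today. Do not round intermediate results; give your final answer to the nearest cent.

€81.09

D_1 = 3.23753
D_2 = 3.98540
D_3 = 4.90603
Terminal value at year 3: TV = D_3×(1+g_2)/(r−g_2) = 4.98943/0.057 = 87.53384
P_0 = D_1/(1+r)^1 + D_2/(1+r)^2 + D_3/(1+r)^3 + TV/(1+r)^3
    = 3.01446 + 3.45512 + 3.96020 + 70.65830 = 81.08808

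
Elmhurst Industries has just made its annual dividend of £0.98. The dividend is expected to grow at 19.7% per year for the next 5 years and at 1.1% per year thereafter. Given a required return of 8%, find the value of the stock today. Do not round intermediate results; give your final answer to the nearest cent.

D_1 = 1.17306
D_2 = 1.40415
D_3 = 1.68077
D_4 = 2.01188
D_5 = 2.40822
Terminal value at year 5: TV = D_5×(1+g_2)/(r−g_2) = 2.43471/0.069 = 35.28571
P_0 = D_1/(1+r)^1 + D_2/(1+r)^2 + D_3/(1+r)^3 + D_4/(1+r)^4 + D_5/(1+r)^5 + TV/(1+r)^5
    = 1.08617 + 1.20383 + 1.33425 + 1.47879 + 1.63900 + 24.01486 = 30.75691

£30.76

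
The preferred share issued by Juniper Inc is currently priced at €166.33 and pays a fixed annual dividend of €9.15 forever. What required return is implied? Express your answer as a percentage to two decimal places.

P = C/r ⇒ r = C/P = €9.15/€166.33 = 0.055011

5.50%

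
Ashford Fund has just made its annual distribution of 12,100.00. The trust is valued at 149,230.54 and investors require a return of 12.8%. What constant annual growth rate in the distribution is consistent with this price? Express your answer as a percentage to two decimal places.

4.34%

P = D₀(1+g)/(r−g) ⇒ P(r−g) = D₀(1+g) ⇒ g(P+D₀) = P·r − D₀
g = (P·r − D₀)/(P + D₀) = (149,230.54×0.128 − 12,100.00) / (149,230.54 + 12,100.00) = 0.043399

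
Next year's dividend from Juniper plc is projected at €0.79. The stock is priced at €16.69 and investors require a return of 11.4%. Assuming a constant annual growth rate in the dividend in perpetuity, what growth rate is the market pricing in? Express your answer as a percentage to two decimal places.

6.67%

P = D₁/(r−g) ⇒ g = r − D₁/P = 0.114 − €0.79/€16.69 = 0.066666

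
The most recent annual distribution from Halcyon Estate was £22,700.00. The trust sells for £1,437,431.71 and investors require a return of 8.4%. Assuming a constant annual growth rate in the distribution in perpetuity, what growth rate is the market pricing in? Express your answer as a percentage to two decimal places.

6.71%

P = D₀(1+g)/(r−g) ⇒ P(r−g) = D₀(1+g) ⇒ g(P+D₀) = P·r − D₀
g = (P·r − D₀)/(P + D₀) = (£1,437,431.71×0.084 − £22,700.00) / (£1,437,431.71 + £22,700.00) = 0.067148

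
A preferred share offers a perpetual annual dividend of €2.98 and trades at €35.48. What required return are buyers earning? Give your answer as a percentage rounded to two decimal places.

P = C/r ⇒ r = C/P = €2.98/€35.48 = 0.083991

8.40%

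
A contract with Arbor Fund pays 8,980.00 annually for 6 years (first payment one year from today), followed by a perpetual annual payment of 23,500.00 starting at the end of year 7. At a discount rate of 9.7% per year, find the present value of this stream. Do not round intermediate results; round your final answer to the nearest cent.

178469.79

PV of 6-year annuity: 8,980.00 × [1 − (1+0.097)^−6] / 0.097 = 39456.49145
Perpetuity value at year 6: 23,500.00 / 0.097 = 242268.04124
PV of perpetuity: 242268.04124 / (1+0.097)^6 = 139013.30304
Total PV = 39456.49145 + 139013.30304 = 178469.79449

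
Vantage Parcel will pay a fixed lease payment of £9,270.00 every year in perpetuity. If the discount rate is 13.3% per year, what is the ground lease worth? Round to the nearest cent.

Level perpetuity: PV = C / r = £9,270.00 / 0.133 = £69,699.25

£69699.25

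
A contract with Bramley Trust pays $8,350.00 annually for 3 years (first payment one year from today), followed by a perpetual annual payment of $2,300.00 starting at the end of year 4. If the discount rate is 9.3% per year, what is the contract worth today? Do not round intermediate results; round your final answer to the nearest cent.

PV of 3-year annuity: $8,350.00 × [1 − (1+0.093)^−3] / 0.093 = 21023.81055
Perpetuity value at year 3: $2,300.00 / 0.093 = 24731.18280
PV of perpetuity: 24731.18280 / (1+0.093)^3 = 18940.19306
Total PV = 21023.81055 + 18940.19306 = 39964.00361

$39964.00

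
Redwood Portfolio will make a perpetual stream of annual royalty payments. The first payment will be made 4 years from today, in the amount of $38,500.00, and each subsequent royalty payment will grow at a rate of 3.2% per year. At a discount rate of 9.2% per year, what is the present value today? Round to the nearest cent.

Value at end of year 3: C₁ / (r − g) = $38,500.00 / (0.092 − 0.032) = $641,666.6667
Discount to today: PV = $641,666.6667 / (1 + 0.092)^3 = $641,666.6667 / 1.302171 = $492,766.94

$492766.94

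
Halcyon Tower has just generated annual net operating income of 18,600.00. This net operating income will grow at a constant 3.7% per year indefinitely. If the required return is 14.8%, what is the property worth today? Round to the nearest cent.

173767.57

D₁ = D₀ × (1 + g) = 18,600.00 × 1.037 = 19,288.2000
Growing perpetuity: P = D₁ / (r − g) = 19,288.2000 / (0.148 − 0.037) = 173,767.57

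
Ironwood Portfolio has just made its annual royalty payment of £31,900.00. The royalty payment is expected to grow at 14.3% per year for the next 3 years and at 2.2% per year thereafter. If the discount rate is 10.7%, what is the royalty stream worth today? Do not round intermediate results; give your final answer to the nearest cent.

D_1 = 36461.70000
D_2 = 41675.72310
D_3 = 47635.35150
Terminal value at year 3: TV = D_3×(1+g_2)/(r−g_2) = 48683.32924/0.085 = 572745.04984
P_0 = D_1/(1+r)^1 + D_2/(1+r)^2 + D_3/(1+r)^3 + TV/(1+r)^3
    = 32937.39837 + 34008.53328 + 35114.50184 + 422200.24568 = 524260.67918

£524260.68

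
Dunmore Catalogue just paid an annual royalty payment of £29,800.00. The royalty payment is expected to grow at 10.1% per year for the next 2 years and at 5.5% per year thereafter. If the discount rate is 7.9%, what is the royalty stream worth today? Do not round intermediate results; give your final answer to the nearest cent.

D_1 = 32809.80000
D_2 = 36123.58980
Terminal value at year 2: TV = D_2×(1+g_2)/(r−g_2) = 38110.38724/0.024 = 1587932.80163
P_0 = D_1/(1+r)^1 + D_2/(1+r)^2 + TV/(1+r)^2
    = 30407.59963 + 31027.58776 + 1363921.04523 = 1425356.23262

£1425356.23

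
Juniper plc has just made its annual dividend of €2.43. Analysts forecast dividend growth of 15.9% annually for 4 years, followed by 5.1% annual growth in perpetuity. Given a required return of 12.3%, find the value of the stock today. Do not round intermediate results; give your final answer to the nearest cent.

€50.77

D_1 = 2.81637
D_2 = 3.26417
D_3 = 3.78318
D_4 = 4.38470
Terminal value at year 4: TV = D_4×(1+g_2)/(r−g_2) = 4.60832/0.072 = 64.00446
P_0 = D_1/(1+r)^1 + D_2/(1+r)^2 + D_3/(1+r)^3 + D_4/(1+r)^4 + TV/(1+r)^4
    = 2.50790 + 2.58829 + 2.67127 + 2.75690 + 40.24308 = 50.76744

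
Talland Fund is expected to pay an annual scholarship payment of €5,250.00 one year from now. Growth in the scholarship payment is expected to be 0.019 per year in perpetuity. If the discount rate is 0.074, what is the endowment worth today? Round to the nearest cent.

Growing perpetuity: P = D₁ / (r − g) = €5,250.0000 / (0.074 − 0.019) = €95,454.55

€95454.55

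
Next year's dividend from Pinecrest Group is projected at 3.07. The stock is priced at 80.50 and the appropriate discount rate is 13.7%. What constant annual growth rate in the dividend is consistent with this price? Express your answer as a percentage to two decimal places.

P = D₁/(r−g) ⇒ g = r − D₁/P = 0.137 − 3.07/80.50 = 0.098863

9.89%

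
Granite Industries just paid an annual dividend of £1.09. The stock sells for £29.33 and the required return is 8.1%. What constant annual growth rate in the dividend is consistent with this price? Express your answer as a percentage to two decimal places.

4.23%

P = D₀(1+g)/(r−g) ⇒ P(r−g) = D₀(1+g) ⇒ g(P+D₀) = P·r − D₀
g = (P·r − D₀)/(P + D₀) = (£29.33×0.081 − £1.09) / (£29.33 + £1.09) = 0.042266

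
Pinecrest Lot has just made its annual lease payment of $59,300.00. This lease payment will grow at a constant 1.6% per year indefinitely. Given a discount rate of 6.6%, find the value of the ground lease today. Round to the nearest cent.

D₁ = D₀ × (1 + g) = $59,300.00 × 1.016 = $60,248.8000
Growing perpetuity: P = D₁ / (r − g) = $60,248.8000 / (0.066 − 0.016) = $1,204,976.00

$1204976.00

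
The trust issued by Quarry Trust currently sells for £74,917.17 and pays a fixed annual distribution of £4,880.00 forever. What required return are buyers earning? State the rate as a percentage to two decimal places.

6.51%

P = C/r ⇒ r = C/P = £4,880.00/£74,917.17 = 0.065139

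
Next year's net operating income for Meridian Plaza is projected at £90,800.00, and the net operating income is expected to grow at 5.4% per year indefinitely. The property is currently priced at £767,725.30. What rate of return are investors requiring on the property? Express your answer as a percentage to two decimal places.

17.23%

P = D₁/(r − g) ⇒ r = D₁/P + g = £90,800.0000/£767,725.30 + 0.054 = 0.118271 + 0.054 = 0.172271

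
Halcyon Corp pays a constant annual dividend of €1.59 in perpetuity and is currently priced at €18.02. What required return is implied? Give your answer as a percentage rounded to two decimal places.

8.82%

P = C/r ⇒ r = C/P = €1.59/€18.02 = 0.088235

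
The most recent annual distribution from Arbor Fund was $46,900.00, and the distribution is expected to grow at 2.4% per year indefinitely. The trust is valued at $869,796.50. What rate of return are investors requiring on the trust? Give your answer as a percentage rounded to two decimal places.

7.92%

D₁ = $46,900.00 × 1.024 = $48,025.6000
P = D₁/(r − g) ⇒ r = D₁/P + g = $48,025.6000/$869,796.50 + 0.024 = 0.055215 + 0.024 = 0.079215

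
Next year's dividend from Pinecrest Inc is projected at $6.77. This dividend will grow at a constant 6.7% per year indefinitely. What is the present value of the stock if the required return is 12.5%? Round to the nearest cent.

Growing perpetuity: P = D₁ / (r − g) = $6.7700 / (0.125 − 0.067) = $116.72

$116.72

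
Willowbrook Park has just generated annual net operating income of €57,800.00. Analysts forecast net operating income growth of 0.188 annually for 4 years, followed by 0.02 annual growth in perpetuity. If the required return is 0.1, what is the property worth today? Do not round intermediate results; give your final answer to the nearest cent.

€1283901.87

D_1 = 68666.40000
D_2 = 81575.68320
D_3 = 96911.91164
D_4 = 115131.35103
Terminal value at year 4: TV = D_4×(1+g_2)/(r−g_2) = 117433.97805/0.08 = 1467924.72564
P_0 = D_1/(1+r)^1 + D_2/(1+r)^2 + D_3/(1+r)^3 + D_4/(1+r)^4 + TV/(1+r)^4
    = 62424.00000 + 67417.92000 + 72811.35360 + 78636.26189 + 1002612.33907 = 1283901.87456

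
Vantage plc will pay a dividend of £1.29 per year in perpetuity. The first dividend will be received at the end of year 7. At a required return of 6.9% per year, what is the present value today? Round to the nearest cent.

£12.53

Value at end of year 6: C / r = £1.29 / 0.069 = £18.6957
Discount to today: PV = £18.6957 / (1 + 0.069)^6 = £18.6957 / 1.492335 = £12.53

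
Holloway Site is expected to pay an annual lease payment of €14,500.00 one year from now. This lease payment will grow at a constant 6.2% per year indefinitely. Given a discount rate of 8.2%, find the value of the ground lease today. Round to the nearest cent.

Growing perpetuity: P = D₁ / (r − g) = €14,500.0000 / (0.082 − 0.062) = €725,000.00

€725000.00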